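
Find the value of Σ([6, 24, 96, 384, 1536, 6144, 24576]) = 6 + 24 + 96 + 384 + 1536 + 6144 + 24576
= 32766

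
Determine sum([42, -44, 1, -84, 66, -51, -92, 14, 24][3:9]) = -123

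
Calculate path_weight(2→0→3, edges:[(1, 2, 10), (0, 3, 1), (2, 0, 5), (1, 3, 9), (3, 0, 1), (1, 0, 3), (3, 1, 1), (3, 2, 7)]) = w(2→0)=5 + w(0→3)=1
= 6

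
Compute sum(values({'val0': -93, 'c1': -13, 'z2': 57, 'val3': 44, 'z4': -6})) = (-93) + (-13) + 57 + 44 + (-6)
= -11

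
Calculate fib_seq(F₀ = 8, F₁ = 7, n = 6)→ F_2 = F_1 + F_0 = 15
F_3 = F_2 + F_1 = 22
F_4 = F_3 + F_2 = 37
...
= [8, 7, 15, 22, 37, 59]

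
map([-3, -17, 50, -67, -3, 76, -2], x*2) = -3*2=-6, -17*2=-34, 50*2=100, -67*2=-134, -3*2=-6, 76*2=152, -2*2=-4
= [-6, -34, 100, -134, -6, 152, -4]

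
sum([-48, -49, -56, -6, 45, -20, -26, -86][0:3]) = -153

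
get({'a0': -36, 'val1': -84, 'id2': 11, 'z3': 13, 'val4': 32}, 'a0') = -36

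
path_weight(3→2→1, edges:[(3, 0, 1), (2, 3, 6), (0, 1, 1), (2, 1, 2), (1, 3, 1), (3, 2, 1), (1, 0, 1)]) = w(3→2)=1 + w(2→1)=2
= 3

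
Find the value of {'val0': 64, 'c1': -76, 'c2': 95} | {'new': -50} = {'val0': 64, 'c1': -76, 'c2': 95, 'new': -50}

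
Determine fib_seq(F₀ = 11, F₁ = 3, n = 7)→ F_2 = F_1 + F_0 = 14
F_3 = F_2 + F_1 = 17
F_4 = F_3 + F_2 = 31
...
= [11, 3, 14, 17, 31, 48, 79]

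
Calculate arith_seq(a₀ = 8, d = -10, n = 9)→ [8, -2, -12, -22, -32, -42, -52, -62, -72]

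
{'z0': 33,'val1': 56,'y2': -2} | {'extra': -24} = {'z0': 33, 'val1': 56, 'y2': -2, 'extra': -24}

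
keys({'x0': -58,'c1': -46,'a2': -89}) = ['x0', 'c1', 'a2']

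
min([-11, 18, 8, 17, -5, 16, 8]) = -11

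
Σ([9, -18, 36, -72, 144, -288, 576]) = 9 + -18 + 36 + -72 + 144 + -288 + 576
= 387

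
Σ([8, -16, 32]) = 24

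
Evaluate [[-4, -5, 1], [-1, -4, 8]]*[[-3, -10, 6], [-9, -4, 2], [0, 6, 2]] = [[57, 66, -32], [39, 74, 2]]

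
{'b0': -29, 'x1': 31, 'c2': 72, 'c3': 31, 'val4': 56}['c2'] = 72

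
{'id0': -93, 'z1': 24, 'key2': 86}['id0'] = -93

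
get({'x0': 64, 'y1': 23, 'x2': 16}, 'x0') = 64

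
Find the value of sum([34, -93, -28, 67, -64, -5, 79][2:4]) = 39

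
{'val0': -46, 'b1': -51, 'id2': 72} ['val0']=-46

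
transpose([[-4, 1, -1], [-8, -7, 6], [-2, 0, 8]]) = [[-4, -8, -2], [1, -7, 0], [-1, 6, 8]]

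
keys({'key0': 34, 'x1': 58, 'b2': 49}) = ['key0', 'x1', 'b2']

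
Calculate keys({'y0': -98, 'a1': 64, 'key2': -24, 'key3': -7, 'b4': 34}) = ['y0', 'a1', 'key2', 'key3', 'b4']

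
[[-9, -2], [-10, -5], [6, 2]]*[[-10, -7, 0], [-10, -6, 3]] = C[0][0] = (-9)*(-10) + (-2)*(-10) = 110
C[0][1] = (-9)*(-7) + (-2)*(-6) = 75
C[0][2] = (-9)*(0) + (-2)*(3) = -6
C[1][0] = (-10)*(-10) + (-5)*(-10) = 150
C[1][1] = (-10)*(-7) + (-5)*(-6) = 100
C[1][2] = (-10)*(0) + (-5)*(3) = -15
... (3 more cells)
= [[110, 75, -6], [150, 100, -15], [-80, -54, 6]]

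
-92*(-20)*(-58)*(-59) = 6296480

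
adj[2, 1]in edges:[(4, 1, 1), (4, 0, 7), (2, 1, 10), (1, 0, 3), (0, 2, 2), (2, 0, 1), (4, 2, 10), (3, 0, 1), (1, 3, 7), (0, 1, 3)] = 10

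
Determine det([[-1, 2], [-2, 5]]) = (-1)*(5) - (2)*(-2)
= -1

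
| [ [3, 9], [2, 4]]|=(3)*(4) - (9)*(2)
= -6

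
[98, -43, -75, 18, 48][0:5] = [98, -43, -75, 18, 48]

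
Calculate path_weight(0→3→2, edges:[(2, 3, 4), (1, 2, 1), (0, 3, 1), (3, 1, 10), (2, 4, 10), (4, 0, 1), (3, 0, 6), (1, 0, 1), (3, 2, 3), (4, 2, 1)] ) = 4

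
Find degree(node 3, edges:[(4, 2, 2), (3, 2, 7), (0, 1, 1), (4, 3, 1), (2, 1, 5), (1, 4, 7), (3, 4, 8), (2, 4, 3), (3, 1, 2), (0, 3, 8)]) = incident: (3,2), (4,3), (3,4), (3,1), (0,3)
= 5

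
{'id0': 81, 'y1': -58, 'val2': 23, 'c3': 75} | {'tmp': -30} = {'id0': 81, 'y1': -58, 'val2': 23, 'c3': 75, 'tmp': -30}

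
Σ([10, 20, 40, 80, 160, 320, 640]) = 10 + 20 + 40 + 80 + 160 + 320 + 640
= 1270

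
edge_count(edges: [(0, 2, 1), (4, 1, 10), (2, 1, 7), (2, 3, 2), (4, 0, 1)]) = 5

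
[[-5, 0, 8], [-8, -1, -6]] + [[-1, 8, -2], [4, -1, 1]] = [[-6, 8, 6], [-4, -2, -5]]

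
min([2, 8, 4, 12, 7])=2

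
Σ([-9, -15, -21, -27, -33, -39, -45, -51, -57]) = (-9) + (-15) + (-21) + (-27) + (-33) + (-39) + (-45) + (-51) + (-57)
= -297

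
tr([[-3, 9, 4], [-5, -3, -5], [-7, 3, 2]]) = diagonal: (-3) + (-3) + 2
= -4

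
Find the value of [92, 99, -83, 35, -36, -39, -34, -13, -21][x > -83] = keep x where x > -83: 92✓, 99✓, -83✗, 35✓, -36✓, -39✓, -34✓, -13✓, -21✓
= [92, 99, 35, -36, -39, -34, -13, -21]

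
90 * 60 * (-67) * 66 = -23878800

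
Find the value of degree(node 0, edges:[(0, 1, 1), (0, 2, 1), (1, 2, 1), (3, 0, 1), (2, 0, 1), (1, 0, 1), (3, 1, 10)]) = incident: (0,1), (0,2), (3,0), (2,0), (1,0)
= 5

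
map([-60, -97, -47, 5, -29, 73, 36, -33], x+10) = [-50, -87, -37, 15, -19, 83, 46, -23]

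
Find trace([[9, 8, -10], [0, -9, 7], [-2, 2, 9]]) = 9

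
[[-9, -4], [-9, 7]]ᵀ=[[-9, -9], [-4, 7]]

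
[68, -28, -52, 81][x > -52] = keep x where x > -52: 68✓, -28✓, -52✗, 81✓
= [68, -28, 81]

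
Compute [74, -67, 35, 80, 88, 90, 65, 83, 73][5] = 90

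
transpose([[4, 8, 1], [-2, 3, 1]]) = [[4, -2], [8, 3], [1, 1]]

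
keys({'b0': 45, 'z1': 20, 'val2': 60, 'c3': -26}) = ['b0', 'z1', 'val2', 'c3']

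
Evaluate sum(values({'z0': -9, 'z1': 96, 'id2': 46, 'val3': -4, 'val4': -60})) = 69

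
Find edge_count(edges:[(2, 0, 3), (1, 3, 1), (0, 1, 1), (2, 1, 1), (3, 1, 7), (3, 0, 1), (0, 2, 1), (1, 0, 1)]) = 8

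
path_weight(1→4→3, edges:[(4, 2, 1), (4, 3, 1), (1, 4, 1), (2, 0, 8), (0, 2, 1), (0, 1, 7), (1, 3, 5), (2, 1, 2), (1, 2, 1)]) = 2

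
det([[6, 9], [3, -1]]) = -33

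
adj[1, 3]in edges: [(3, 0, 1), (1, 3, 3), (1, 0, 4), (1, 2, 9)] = 3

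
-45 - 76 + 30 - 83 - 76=-250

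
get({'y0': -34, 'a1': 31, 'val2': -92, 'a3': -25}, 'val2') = -92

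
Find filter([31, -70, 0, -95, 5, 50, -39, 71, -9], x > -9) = keep x where x > -9: 31✓, -70✗, 0✓, -95✗, 5✓, 50✓, -39✗, 71✓, -9✗
= [31, 0, 5, 50, 71]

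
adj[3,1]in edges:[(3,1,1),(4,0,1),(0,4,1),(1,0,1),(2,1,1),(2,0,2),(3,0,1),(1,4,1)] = 1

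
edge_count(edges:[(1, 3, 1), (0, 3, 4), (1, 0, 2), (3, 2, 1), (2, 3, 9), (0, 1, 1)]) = 6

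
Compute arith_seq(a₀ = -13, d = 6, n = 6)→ [-13, -7, -1, 5, 11, 17]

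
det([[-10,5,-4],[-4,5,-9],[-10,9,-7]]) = (1)*(-10)*det([[5, -9], [9, -7]]) + (-1)*(5)*det([[-4, -9], [-10, -7]]) + (1)*(-4)*det([[-4, 5], [-10, 9]])
= -460 + 310 + -56
= -206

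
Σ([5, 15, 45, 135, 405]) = 605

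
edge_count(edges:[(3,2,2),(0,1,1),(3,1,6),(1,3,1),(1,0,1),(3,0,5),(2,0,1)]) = 7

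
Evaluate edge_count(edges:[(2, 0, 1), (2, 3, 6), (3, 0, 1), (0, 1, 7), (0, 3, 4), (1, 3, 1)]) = 6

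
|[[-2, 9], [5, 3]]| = -51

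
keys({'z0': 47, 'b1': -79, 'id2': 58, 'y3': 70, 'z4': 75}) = ['z0', 'b1', 'id2', 'y3', 'z4']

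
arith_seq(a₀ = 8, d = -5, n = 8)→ a_0 = 8 + 0*-5 = 8
a_1 = 8 + 1*-5 = 3
a_2 = 8 + 2*-5 = -2
...
= [8, 3, -2, -7, -12, -17, -22, -27]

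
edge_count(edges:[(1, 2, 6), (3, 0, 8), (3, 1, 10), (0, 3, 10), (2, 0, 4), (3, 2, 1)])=6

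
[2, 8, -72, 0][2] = -72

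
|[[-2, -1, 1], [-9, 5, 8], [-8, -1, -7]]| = (1)*(-2)*det([[5, 8], [-1, -7]]) + (-1)*(-1)*det([[-9, 8], [-8, -7]]) + (1)*(1)*det([[-9, 5], [-8, -1]])
= 54 + 127 + 49
= 230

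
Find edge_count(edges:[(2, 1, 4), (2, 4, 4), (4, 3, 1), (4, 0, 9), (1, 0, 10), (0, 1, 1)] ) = 6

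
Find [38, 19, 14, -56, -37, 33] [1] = 19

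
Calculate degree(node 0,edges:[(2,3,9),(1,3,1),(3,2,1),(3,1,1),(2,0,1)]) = 1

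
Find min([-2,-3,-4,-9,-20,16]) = -20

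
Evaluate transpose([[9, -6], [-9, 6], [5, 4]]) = [[9, -9, 5], [-6, 6, 4]]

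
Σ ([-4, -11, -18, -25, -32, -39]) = (-4) + (-11) + (-18) + (-25) + (-32) + (-39)
= -129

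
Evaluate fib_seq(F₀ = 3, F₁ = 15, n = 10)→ [3, 15, 18, 33, 51, 84, 135, 219, 354, 573]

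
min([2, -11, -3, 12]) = -11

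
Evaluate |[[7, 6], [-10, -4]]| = (7)*(-4) - (6)*(-10)
= 32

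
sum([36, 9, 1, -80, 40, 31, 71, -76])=32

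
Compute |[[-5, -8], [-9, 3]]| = -87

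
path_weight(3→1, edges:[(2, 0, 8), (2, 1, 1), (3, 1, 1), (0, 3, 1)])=1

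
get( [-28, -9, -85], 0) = -28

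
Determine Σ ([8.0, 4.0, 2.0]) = 8.0 + 4.0 + 2.0
= 14.0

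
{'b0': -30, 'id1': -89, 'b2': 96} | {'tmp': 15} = {'b0': -30, 'id1': -89, 'b2': 96, 'tmp': 15}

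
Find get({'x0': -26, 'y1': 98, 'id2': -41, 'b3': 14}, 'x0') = -26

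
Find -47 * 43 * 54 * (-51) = 5565834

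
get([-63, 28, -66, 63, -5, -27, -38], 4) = -5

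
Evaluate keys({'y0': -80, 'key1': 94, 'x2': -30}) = ['y0', 'key1', 'x2']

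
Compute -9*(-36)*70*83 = 1882440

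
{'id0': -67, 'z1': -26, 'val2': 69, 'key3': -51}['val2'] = 69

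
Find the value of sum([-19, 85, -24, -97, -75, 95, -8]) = (-19) + 85 + (-24) + (-97) + (-75) + 95 + (-8)
= -43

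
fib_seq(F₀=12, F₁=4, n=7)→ F_2 = F_1 + F_0 = 16
F_3 = F_2 + F_1 = 20
F_4 = F_3 + F_2 = 36
...
= [12, 4, 16, 20, 36, 56, 92]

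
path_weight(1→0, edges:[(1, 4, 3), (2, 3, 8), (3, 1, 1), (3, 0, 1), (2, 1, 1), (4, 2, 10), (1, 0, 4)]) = w(1→0)=4
= 4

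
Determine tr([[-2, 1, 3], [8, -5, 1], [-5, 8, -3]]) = diagonal: (-2) + (-5) + (-3)
= -10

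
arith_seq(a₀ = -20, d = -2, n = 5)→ [-20, -22, -24, -26, -28]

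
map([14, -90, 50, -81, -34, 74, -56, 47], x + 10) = [24, -80, 60, -71, -24, 84, -46, 57]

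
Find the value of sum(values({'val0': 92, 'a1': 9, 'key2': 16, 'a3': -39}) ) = 78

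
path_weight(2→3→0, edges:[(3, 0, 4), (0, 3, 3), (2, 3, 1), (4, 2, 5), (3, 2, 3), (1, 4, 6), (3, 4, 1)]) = 5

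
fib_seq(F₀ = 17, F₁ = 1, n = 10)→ F_2 = F_1 + F_0 = 18
F_3 = F_2 + F_1 = 19
F_4 = F_3 + F_2 = 37
...
= [17, 1, 18, 19, 37, 56, 93, 149, 242, 391]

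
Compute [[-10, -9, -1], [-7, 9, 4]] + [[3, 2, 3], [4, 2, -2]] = [[-7, -7, 2], [-3, 11, 2]]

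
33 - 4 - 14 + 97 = 112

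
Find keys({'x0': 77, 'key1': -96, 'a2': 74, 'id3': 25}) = ['x0', 'key1', 'a2', 'id3']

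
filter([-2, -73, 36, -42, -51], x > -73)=[-2, 36, -42, -51]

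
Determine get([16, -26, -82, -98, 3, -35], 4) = 3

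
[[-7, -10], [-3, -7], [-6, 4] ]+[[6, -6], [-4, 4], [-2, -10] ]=[[-1, -16], [-7, -3], [-8, -6]]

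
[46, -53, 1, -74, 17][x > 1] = [46, 17]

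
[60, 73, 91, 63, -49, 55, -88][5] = 55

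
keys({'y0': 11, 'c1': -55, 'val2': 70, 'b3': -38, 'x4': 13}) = ['y0', 'c1', 'val2', 'b3', 'x4']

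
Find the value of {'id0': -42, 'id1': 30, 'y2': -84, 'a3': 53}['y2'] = -84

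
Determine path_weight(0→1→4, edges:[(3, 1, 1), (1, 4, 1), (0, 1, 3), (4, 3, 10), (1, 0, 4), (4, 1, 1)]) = 4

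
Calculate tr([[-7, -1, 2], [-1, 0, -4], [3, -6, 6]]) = -1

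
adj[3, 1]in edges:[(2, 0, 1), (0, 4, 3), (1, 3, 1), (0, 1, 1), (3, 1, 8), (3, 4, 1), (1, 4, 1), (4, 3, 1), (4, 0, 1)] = 8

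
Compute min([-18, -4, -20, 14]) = -20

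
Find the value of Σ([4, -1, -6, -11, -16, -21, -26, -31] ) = 4 + (-1) + (-6) + (-11) + (-16) + (-21) + (-26) + (-31)
= -108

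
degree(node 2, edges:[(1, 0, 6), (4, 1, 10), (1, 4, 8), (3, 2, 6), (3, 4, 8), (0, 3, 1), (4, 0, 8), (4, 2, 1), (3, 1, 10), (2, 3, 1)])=incident: (3,2), (4,2), (2,3)
= 3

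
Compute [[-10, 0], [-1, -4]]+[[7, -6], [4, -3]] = [[-3, -6], [3, -7]]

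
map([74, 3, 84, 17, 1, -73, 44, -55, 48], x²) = (74)²=5476, (3)²=9, (84)²=7056, (17)²=289, (1)²=1, (-73)²=5329, (44)²=1936, (-55)²=3025, (48)²=2304
= [5476, 9, 7056, 289, 1, 5329, 1936, 3025, 2304]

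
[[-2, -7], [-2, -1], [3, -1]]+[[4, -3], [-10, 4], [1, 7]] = [[2, -10], [-12, 3], [4, 6]]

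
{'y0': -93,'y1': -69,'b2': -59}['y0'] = -93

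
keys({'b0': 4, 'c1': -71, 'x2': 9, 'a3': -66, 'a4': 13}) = ['b0', 'c1', 'x2', 'a3', 'a4']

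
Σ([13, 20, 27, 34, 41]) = 135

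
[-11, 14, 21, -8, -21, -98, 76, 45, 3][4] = -21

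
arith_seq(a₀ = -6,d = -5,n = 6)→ [-6, -11, -16, -21, -26, -31]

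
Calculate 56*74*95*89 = 35037520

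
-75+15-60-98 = -218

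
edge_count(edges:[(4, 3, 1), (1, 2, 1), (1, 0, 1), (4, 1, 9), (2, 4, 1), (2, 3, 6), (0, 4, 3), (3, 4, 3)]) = 8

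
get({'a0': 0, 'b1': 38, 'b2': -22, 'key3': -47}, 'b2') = -22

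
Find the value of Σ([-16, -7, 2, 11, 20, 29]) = 39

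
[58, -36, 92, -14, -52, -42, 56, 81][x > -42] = [58, -36, 92, -14, 56, 81]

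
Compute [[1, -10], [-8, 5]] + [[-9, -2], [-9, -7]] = [[-8, -12], [-17, -2]]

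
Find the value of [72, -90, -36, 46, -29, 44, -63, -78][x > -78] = keep x where x > -78: 72✓, -90✗, -36✓, 46✓, -29✓, 44✓, -63✓, -78✗
= [72, -36, 46, -29, 44, -63]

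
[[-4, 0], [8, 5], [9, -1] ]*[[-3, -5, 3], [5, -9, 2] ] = C[0][0] = (-4)*(-3) + (0)*(5) = 12
C[0][1] = (-4)*(-5) + (0)*(-9) = 20
C[0][2] = (-4)*(3) + (0)*(2) = -12
C[1][0] = (8)*(-3) + (5)*(5) = 1
C[1][1] = (8)*(-5) + (5)*(-9) = -85
C[1][2] = (8)*(3) + (5)*(2) = 34
... (3 more cells)
= [[12, 20, -12], [1, -85, 34], [-32, -36, 25]]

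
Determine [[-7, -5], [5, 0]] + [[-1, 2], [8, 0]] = [[-8, -3], [13, 0]]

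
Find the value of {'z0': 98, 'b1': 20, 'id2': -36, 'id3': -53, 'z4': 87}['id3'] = -53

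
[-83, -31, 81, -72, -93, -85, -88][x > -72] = [-31, 81]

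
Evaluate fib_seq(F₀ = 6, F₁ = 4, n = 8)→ [6, 4, 10, 14, 24, 38, 62, 100]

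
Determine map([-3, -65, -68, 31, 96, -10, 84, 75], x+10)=[7, -55, -58, 41, 106, 0, 94, 85]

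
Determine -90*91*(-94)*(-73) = -56199780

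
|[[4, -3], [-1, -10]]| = -43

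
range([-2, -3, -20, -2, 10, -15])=30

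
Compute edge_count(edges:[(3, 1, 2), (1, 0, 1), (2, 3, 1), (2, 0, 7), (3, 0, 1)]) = 5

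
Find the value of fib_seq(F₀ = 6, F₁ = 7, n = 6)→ F_2 = F_1 + F_0 = 13
F_3 = F_2 + F_1 = 20
F_4 = F_3 + F_2 = 33
...
= [6, 7, 13, 20, 33, 53]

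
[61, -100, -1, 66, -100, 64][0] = 61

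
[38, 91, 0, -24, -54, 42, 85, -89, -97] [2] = 0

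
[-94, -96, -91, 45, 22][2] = -91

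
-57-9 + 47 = -19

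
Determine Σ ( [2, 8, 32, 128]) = 2 + 8 + 32 + 128
= 170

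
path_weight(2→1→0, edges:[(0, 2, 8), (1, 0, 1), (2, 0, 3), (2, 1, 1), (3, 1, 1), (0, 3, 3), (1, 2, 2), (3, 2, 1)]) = w(2→1)=1 + w(1→0)=1
= 2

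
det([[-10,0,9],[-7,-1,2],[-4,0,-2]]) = (1)*(-10)*det([[-1, 2], [0, -2]]) + (-1)*(0)*det([[-7, 2], [-4, -2]]) + (1)*(9)*det([[-7, -1], [-4, 0]])
= -20 + 0 + -36
= -56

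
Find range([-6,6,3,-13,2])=19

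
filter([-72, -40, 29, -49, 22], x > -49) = keep x where x > -49: -72✗, -40✓, 29✓, -49✗, 22✓
= [-40, 29, 22]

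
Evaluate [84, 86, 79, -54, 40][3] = -54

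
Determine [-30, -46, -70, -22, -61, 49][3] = -22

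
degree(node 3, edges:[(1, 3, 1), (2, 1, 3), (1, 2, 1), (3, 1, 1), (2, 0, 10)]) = incident: (1,3), (3,1)
= 2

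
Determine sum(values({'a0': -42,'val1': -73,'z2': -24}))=-139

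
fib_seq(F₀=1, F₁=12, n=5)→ F_2 = F_1 + F_0 = 13
F_3 = F_2 + F_1 = 25
F_4 = F_3 + F_2 = 38
= [1, 12, 13, 25, 38]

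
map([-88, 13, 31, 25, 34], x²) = (-88)²=7744, (13)²=169, (31)²=961, (25)²=625, (34)²=1156
= [7744, 169, 961, 625, 1156]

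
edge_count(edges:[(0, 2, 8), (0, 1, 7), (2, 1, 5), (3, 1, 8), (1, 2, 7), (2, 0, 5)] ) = 6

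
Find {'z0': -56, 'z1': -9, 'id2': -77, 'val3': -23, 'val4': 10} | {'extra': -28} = {'z0': -56, 'z1': -9, 'id2': -77, 'val3': -23, 'val4': 10, 'extra': -28}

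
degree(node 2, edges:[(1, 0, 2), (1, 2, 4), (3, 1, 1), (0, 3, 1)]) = 1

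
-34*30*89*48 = -4357440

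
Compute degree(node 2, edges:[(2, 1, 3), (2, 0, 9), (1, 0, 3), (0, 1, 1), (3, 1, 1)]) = 2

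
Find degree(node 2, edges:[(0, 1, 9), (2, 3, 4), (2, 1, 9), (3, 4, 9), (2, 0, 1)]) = 3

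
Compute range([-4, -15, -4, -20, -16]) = 16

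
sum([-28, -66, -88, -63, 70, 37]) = -138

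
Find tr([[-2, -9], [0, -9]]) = diagonal: (-2) + (-9)
= -11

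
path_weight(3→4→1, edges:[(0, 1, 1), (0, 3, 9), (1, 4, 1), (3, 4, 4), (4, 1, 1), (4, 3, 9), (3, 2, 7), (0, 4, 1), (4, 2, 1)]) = w(3→4)=4 + w(4→1)=1
= 5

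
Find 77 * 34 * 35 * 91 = 8338330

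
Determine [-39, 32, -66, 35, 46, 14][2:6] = [-66, 35, 46, 14]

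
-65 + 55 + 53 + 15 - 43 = 15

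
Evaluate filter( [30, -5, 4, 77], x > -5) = keep x where x > -5: 30✓, -5✗, 4✓, 77✓
= [30, 4, 77]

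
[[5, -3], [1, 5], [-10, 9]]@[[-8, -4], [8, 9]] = [[-64, -47], [32, 41], [152, 121]]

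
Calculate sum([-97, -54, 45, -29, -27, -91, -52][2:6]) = -102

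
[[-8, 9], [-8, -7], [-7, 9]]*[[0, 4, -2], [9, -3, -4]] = [[81, -59, -20], [-63, -11, 44], [81, -55, -22]]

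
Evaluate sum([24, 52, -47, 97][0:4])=126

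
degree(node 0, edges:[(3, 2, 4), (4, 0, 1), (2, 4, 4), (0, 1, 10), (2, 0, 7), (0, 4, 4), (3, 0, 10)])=incident: (4,0), (0,1), (2,0), (0,4), (3,0)
= 5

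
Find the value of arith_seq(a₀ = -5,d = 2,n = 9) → [-5, -3, -1, 1, 3, 5, 7, 9, 11]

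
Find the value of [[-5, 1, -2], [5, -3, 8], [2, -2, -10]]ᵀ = [[-5, 5, 2], [1, -3, -2], [-2, 8, -10]]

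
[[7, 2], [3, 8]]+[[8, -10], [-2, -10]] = [[15, -8], [1, -2]]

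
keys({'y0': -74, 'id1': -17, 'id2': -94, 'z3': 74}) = ['y0', 'id1', 'id2', 'z3']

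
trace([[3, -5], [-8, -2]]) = diagonal: 3 + (-2)
= 1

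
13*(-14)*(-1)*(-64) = -11648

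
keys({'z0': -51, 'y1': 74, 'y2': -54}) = ['z0', 'y1', 'y2']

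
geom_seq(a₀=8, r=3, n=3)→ a_0 = 8*3^0 = 8
a_1 = 8*3^1 = 24
a_2 = 8*3^2 = 72
= [8, 24, 72]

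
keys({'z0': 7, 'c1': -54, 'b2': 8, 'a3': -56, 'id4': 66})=['z0', 'c1', 'b2', 'a3', 'id4']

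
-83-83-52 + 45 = -173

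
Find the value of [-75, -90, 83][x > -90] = [-75, 83]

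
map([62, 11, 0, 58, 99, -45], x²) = [3844, 121, 0, 3364, 9801, 2025]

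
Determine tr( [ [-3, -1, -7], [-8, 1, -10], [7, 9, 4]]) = 2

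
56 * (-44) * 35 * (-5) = 431200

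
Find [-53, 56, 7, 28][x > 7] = [56, 28]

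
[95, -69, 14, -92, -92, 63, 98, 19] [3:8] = [-92, -92, 63, 98, 19]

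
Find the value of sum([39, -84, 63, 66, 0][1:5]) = slice → [-84, 63, 66, 0]
(-84) + 63 + 66 + 0
= 45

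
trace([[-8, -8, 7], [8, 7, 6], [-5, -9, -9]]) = -10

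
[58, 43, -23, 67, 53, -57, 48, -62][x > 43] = [58, 67, 53, 48]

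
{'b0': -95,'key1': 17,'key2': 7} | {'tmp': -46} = {'b0': -95, 'key1': 17, 'key2': 7, 'tmp': -46}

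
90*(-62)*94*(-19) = 9965880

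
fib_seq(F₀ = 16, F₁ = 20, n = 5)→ [16, 20, 36, 56, 92]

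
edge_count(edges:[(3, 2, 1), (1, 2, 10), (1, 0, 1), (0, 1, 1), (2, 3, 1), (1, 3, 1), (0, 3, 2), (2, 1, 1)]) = 8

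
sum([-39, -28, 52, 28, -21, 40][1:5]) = 31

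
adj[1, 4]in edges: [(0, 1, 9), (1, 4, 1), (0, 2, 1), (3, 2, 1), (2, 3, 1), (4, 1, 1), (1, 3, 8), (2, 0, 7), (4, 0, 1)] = 1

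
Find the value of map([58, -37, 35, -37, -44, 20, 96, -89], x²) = (58)²=3364, (-37)²=1369, (35)²=1225, (-37)²=1369, (-44)²=1936, (20)²=400, (96)²=9216, (-89)²=7921
= [3364, 1369, 1225, 1369, 1936, 400, 9216, 7921]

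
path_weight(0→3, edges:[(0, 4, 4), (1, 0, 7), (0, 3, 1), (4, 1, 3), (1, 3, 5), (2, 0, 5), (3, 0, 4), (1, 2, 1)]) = w(0→3)=1
= 1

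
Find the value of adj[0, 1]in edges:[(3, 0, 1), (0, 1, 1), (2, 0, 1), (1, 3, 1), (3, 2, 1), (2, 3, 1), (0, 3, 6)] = 1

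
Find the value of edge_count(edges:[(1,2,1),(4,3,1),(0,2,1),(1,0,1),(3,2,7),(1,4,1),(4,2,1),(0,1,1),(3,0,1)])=9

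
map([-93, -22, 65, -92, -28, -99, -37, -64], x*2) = -93*2=-186, -22*2=-44, 65*2=130, -92*2=-184, -28*2=-56, -99*2=-198, -37*2=-74, -64*2=-128
= [-186, -44, 130, -184, -56, -198, -74, -128]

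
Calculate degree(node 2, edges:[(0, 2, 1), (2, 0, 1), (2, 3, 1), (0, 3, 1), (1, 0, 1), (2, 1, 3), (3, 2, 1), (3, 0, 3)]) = 5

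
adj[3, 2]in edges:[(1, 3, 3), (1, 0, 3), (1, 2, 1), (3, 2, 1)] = 1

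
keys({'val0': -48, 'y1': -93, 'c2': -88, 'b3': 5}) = ['val0', 'y1', 'c2', 'b3']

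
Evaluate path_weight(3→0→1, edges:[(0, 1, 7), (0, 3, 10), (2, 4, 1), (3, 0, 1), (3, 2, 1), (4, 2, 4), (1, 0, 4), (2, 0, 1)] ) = w(3→0)=1 + w(0→1)=7
= 8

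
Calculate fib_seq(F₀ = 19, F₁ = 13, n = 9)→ [19, 13, 32, 45, 77, 122, 199, 321, 520]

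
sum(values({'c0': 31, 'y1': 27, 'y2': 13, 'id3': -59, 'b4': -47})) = -35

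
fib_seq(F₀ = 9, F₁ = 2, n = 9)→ [9, 2, 11, 13, 24, 37, 61, 98, 159]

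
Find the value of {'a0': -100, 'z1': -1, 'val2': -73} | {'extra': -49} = {'a0': -100, 'z1': -1, 'val2': -73, 'extra': -49}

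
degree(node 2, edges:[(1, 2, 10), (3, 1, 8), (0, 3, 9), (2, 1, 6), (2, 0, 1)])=3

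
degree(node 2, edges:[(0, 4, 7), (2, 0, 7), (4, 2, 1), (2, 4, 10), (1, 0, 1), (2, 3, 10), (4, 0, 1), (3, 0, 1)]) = incident: (2,0), (4,2), (2,4), (2,3)
= 4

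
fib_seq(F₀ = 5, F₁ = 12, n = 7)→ [5, 12, 17, 29, 46, 75, 121]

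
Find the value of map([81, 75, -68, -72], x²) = [6561, 5625, 4624, 5184]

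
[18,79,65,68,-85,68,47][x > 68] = keep x where x > 68: 18✗, 79✓, 65✗, 68✗, -85✗, 68✗, 47✗
= [79]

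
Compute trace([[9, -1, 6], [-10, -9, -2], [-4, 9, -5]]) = diagonal: 9 + (-9) + (-5)
= -5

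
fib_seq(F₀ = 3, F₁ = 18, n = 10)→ F_2 = F_1 + F_0 = 21
F_3 = F_2 + F_1 = 39
F_4 = F_3 + F_2 = 60
...
= [3, 18, 21, 39, 60, 99, 159, 258, 417, 675]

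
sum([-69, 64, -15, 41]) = (-69) + 64 + (-15) + 41
= 21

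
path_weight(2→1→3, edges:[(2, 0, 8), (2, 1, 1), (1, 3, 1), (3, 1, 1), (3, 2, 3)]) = w(2→1)=1 + w(1→3)=1
= 2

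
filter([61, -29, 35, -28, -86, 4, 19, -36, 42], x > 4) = keep x where x > 4: 61✓, -29✗, 35✓, -28✗, -86✗, 4✗, 19✓, -36✗, 42✓
= [61, 35, 19, 42]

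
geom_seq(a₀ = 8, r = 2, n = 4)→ [8, 16, 32, 64]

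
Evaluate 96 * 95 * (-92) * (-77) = 64606080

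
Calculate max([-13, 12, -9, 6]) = 12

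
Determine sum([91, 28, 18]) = 137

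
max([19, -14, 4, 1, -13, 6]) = 19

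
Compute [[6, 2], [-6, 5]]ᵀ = [[6, -6], [2, 5]]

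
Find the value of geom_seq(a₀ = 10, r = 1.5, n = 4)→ a_0 = 10*1.5^0 = 10.0
a_1 = 10*1.5^1 = 15.0
a_2 = 10*1.5^2 = 22.5
...
= [10.0, 15.0, 22.5, 33.75]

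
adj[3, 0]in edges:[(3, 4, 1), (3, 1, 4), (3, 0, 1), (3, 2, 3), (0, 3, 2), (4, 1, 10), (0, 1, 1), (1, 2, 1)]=1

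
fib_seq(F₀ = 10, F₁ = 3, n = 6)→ [10, 3, 13, 16, 29, 45]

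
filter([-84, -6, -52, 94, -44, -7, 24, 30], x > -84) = keep x where x > -84: -84✗, -6✓, -52✓, 94✓, -44✓, -7✓, 24✓, 30✓
= [-6, -52, 94, -44, -7, 24, 30]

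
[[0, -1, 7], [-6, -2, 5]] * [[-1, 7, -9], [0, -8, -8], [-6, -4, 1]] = C[0][0] = (0)*(-1) + (-1)*(0) + (7)*(-6) = -42
C[0][1] = (0)*(7) + (-1)*(-8) + (7)*(-4) = -20
C[0][2] = (0)*(-9) + (-1)*(-8) + (7)*(1) = 15
C[1][0] = (-6)*(-1) + (-2)*(0) + (5)*(-6) = -24
C[1][1] = (-6)*(7) + (-2)*(-8) + (5)*(-4) = -46
C[1][2] = (-6)*(-9) + (-2)*(-8) + (5)*(1) = 75
= [[-42, -20, 15], [-24, -46, 75]]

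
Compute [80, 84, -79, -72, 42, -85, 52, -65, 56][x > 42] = keep x where x > 42: 80✓, 84✓, -79✗, -72✗, 42✗, -85✗, 52✓, -65✗, 56✓
= [80, 84, 52, 56]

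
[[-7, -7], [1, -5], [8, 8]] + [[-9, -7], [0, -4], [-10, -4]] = [[-16, -14], [1, -9], [-2, 4]]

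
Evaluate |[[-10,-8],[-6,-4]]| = (-10)*(-4) - (-8)*(-6)
= -8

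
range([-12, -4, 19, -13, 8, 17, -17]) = 36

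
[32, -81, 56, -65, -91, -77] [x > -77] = [32, 56, -65]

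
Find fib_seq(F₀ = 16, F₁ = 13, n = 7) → [16, 13, 29, 42, 71, 113, 184]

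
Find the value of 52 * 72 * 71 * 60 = 15949440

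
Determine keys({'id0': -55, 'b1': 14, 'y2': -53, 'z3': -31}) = ['id0', 'b1', 'y2', 'z3']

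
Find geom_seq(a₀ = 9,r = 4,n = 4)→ a_0 = 9*4^0 = 9
a_1 = 9*4^1 = 36
a_2 = 9*4^2 = 144
...
= [9, 36, 144, 576]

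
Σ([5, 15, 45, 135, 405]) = 605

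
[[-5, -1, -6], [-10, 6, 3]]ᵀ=[[-5, -10], [-1, 6], [-6, 3]]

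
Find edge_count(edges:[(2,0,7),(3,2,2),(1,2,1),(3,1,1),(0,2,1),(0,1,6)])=6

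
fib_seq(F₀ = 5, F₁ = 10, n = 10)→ [5, 10, 15, 25, 40, 65, 105, 170, 275, 445]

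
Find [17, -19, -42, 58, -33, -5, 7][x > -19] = [17, 58, -5, 7]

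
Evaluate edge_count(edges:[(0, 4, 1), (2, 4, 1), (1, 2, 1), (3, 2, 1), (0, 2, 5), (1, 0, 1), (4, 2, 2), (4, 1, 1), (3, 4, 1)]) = 9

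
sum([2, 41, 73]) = 2 + 41 + 73
= 116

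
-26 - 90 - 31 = -147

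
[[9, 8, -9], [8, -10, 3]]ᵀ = [[9, 8], [8, -10], [-9, 3]]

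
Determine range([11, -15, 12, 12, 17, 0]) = 32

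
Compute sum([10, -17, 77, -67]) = 10 + (-17) + 77 + (-67)
= 3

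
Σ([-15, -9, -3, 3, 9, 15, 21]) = 21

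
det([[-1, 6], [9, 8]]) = -62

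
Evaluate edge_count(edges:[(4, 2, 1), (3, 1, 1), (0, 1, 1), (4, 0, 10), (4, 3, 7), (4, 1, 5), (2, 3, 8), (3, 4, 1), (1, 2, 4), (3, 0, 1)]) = 10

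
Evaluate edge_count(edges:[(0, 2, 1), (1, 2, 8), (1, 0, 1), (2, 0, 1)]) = 4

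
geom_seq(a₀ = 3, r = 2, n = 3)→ [3, 6, 12]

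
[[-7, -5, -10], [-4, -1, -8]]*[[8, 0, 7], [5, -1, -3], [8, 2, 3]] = [[-161, -15, -64], [-101, -15, -49]]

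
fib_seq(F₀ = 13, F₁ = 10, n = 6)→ [13, 10, 23, 33, 56, 89]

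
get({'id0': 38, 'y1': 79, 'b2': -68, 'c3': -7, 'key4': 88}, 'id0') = 38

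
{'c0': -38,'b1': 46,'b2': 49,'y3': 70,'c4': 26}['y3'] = 70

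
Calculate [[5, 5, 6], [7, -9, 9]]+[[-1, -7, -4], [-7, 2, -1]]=[[4, -2, 2], [0, -7, 8]]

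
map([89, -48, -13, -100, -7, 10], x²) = [7921, 2304, 169, 10000, 49, 100]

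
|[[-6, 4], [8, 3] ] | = -50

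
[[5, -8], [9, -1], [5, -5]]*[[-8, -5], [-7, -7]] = C[0][0] = (5)*(-8) + (-8)*(-7) = 16
C[0][1] = (5)*(-5) + (-8)*(-7) = 31
C[1][0] = (9)*(-8) + (-1)*(-7) = -65
C[1][1] = (9)*(-5) + (-1)*(-7) = -38
C[2][0] = (5)*(-8) + (-5)*(-7) = -5
C[2][1] = (5)*(-5) + (-5)*(-7) = 10
= [[16, 31], [-65, -38], [-5, 10]]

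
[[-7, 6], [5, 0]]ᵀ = [[-7, 5], [6, 0]]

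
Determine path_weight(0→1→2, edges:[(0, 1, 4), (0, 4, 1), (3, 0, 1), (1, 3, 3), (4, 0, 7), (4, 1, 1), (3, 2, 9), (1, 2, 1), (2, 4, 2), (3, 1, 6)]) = w(0→1)=4 + w(1→2)=1
= 5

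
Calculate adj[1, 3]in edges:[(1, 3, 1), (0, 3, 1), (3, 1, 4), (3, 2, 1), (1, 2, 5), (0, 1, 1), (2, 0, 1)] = 1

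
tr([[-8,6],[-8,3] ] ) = -5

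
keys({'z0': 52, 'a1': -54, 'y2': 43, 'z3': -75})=['z0', 'a1', 'y2', 'z3']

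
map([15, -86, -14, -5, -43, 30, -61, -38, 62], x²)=[225, 7396, 196, 25, 1849, 900, 3721, 1444, 3844]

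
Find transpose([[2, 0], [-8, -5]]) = [[2, -8], [0, -5]]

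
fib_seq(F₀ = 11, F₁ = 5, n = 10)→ [11, 5, 16, 21, 37, 58, 95, 153, 248, 401]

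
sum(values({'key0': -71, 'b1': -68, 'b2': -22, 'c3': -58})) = -219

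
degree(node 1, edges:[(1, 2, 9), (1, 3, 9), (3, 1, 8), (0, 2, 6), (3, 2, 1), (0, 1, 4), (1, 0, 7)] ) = incident: (1,2), (1,3), (3,1), (0,1), (1,0)
= 5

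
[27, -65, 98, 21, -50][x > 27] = [98]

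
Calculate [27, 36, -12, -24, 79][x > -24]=[27, 36, -12, 79]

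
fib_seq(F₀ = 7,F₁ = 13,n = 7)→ [7, 13, 20, 33, 53, 86, 139]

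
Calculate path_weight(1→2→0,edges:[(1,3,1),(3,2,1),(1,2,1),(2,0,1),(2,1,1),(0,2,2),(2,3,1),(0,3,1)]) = w(1→2)=1 + w(2→0)=1
= 2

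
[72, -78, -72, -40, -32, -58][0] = 72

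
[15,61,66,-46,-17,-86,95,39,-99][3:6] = [-46, -17, -86]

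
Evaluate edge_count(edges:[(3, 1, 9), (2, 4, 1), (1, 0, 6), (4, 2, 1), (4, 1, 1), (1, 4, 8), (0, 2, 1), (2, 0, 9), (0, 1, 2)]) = 9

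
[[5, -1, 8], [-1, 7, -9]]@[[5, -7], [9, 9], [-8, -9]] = [[-48, -116], [130, 151]]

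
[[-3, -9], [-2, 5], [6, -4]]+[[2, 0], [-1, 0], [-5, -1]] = [[-1, -9], [-3, 5], [1, -5]]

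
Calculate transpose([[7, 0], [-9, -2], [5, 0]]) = [[7, -9, 5], [0, -2, 0]]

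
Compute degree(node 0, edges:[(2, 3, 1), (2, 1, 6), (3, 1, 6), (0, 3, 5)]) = 1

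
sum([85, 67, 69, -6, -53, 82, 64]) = 85 + 67 + 69 + (-6) + (-53) + 82 + 64
= 308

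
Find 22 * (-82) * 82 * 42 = -6212976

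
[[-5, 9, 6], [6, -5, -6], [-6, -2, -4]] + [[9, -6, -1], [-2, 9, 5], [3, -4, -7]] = [[4, 3, 5], [4, 4, -1], [-3, -6, -11]]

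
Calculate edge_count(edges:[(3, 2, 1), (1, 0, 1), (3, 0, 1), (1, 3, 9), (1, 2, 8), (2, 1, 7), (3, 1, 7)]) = 7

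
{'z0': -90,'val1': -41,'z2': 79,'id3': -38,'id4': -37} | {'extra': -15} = {'z0': -90, 'val1': -41, 'z2': 79, 'id3': -38, 'id4': -37, 'extra': -15}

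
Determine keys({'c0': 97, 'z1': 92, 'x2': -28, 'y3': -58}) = ['c0', 'z1', 'x2', 'y3']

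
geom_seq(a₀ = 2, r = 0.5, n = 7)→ a_0 = 2*0.5^0 = 2.0
a_1 = 2*0.5^1 = 1.0
a_2 = 2*0.5^2 = 0.5
...
= [2.0, 1.0, 0.5, 0.25, 0.125, 0.0625, 0.03125]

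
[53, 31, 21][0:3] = [53, 31, 21]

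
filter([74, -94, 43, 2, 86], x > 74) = [86]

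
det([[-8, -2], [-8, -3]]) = (-8)*(-3) - (-2)*(-8)
= 8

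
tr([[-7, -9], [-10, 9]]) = 2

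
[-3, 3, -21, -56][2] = -21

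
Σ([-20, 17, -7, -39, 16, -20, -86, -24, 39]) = -124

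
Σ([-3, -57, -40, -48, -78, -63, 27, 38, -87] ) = -311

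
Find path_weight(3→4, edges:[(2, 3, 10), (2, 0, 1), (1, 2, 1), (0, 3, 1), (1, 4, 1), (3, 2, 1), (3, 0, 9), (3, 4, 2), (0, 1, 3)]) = 2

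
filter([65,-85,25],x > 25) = keep x where x > 25: 65✓, -85✗, 25✗
= [65]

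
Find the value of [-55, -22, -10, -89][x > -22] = [-10]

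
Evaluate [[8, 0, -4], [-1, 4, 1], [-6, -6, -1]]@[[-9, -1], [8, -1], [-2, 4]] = C[0][0] = (8)*(-9) + (0)*(8) + (-4)*(-2) = -64
C[0][1] = (8)*(-1) + (0)*(-1) + (-4)*(4) = -24
C[1][0] = (-1)*(-9) + (4)*(8) + (1)*(-2) = 39
C[1][1] = (-1)*(-1) + (4)*(-1) + (1)*(4) = 1
C[2][0] = (-6)*(-9) + (-6)*(8) + (-1)*(-2) = 8
C[2][1] = (-6)*(-1) + (-6)*(-1) + (-1)*(4) = 8
= [[-64, -24], [39, 1], [8, 8]]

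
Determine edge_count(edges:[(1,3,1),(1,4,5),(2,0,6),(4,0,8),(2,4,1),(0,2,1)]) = 6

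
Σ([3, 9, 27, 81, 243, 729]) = 1092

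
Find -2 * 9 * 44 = -792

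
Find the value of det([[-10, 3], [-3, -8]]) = (-10)*(-8) - (3)*(-3)
= 89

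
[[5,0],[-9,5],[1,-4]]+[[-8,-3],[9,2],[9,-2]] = [[-3, -3], [0, 7], [10, -6]]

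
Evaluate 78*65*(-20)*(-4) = 405600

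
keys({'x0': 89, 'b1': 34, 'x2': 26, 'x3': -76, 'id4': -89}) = ['x0', 'b1', 'x2', 'x3', 'id4']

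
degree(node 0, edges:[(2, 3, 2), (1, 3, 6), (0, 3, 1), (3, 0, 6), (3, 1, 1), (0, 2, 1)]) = incident: (0,3), (3,0), (0,2)
= 3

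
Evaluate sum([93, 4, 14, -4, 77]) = 93 + 4 + 14 + (-4) + 77
= 184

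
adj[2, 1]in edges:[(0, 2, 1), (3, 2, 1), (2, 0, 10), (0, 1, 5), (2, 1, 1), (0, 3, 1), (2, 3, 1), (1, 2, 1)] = 1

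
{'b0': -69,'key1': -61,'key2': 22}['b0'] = -69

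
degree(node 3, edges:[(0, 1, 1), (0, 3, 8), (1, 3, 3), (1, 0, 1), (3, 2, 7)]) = incident: (0,3), (1,3), (3,2)
= 3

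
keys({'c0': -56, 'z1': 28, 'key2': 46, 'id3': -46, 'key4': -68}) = ['c0', 'z1', 'key2', 'id3', 'key4']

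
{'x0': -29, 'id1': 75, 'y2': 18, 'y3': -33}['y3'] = -33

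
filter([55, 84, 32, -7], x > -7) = keep x where x > -7: 55✓, 84✓, 32✓, -7✗
= [55, 84, 32]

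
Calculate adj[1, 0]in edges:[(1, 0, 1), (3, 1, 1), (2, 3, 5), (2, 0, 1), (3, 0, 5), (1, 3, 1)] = 1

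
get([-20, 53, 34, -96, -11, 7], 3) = -96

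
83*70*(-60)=-348600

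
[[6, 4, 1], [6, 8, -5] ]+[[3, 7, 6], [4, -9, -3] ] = [[9, 11, 7], [10, -1, -8]]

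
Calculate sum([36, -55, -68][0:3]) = slice → [36, -55, -68]
36 + (-55) + (-68)
= -87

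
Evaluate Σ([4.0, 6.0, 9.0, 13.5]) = 32.5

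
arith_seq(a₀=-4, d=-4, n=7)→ [-4, -8, -12, -16, -20, -24, -28]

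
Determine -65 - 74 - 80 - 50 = -269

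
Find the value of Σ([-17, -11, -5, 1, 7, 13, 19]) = 7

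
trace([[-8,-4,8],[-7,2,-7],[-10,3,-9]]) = -15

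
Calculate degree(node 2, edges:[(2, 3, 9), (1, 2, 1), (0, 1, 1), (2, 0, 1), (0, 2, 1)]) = 4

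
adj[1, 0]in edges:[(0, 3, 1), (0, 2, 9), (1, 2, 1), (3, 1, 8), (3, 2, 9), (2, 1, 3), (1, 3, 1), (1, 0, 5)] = 5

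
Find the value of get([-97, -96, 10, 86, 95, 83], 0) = -97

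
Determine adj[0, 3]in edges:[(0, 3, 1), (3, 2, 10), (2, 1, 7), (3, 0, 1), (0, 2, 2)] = 1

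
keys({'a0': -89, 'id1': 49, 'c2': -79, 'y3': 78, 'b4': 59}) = ['a0', 'id1', 'c2', 'y3', 'b4']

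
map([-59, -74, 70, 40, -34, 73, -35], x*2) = [-118, -148, 140, 80, -68, 146, -70]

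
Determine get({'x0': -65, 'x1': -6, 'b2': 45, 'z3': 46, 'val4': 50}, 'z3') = 46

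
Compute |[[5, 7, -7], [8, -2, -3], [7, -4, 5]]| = -411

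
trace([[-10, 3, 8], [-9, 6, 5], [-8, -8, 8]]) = 4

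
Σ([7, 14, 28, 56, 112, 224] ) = 441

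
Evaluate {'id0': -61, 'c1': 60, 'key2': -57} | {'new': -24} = {'id0': -61, 'c1': 60, 'key2': -57, 'new': -24}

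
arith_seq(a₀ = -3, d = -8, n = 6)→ [-3, -11, -19, -27, -35, -43]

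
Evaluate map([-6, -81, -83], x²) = (-6)²=36, (-81)²=6561, (-83)²=6889
= [36, 6561, 6889]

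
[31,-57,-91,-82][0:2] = [31, -57]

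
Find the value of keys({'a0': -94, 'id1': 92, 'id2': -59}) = ['a0', 'id1', 'id2']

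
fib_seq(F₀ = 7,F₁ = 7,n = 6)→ F_2 = F_1 + F_0 = 14
F_3 = F_2 + F_1 = 21
F_4 = F_3 + F_2 = 35
...
= [7, 7, 14, 21, 35, 56]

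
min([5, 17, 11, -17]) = -17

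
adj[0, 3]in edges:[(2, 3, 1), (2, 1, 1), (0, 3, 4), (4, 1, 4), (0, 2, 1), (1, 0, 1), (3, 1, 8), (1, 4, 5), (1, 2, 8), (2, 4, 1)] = 4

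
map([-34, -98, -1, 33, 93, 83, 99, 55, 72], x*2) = [-68, -196, -2, 66, 186, 166, 198, 110, 144]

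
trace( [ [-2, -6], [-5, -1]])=diagonal: (-2) + (-1)
= -3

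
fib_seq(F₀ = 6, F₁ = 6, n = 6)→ [6, 6, 12, 18, 30, 48]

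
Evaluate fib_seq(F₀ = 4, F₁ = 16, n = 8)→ [4, 16, 20, 36, 56, 92, 148, 240]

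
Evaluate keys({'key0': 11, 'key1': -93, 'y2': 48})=['key0', 'key1', 'y2']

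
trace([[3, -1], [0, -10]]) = -7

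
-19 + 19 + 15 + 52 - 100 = -33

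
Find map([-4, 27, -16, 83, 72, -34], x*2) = -4*2=-8, 27*2=54, -16*2=-32, 83*2=166, 72*2=144, -34*2=-68
= [-8, 54, -32, 166, 144, -68]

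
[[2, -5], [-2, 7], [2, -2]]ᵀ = [[2, -2, 2], [-5, 7, -2]]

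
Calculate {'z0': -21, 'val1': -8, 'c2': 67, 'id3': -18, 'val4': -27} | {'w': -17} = {'z0': -21, 'val1': -8, 'c2': 67, 'id3': -18, 'val4': -27, 'w': -17}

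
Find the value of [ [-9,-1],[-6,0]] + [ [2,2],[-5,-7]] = [[-7, 1], [-11, -7]]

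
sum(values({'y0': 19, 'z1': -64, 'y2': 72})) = 19 + (-64) + 72
= 27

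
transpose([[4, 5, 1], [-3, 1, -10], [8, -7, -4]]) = [[4, -3, 8], [5, 1, -7], [1, -10, -4]]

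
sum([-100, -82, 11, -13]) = -184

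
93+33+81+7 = 214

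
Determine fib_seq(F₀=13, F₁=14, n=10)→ [13, 14, 27, 41, 68, 109, 177, 286, 463, 749]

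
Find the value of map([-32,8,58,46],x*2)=-32*2=-64, 8*2=16, 58*2=116, 46*2=92
= [-64, 16, 116, 92]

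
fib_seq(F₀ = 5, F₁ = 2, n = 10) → [5, 2, 7, 9, 16, 25, 41, 66, 107, 173]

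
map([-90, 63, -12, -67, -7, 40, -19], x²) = [8100, 3969, 144, 4489, 49, 1600, 361]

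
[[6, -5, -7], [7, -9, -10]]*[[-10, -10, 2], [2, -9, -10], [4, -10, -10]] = [[-98, 55, 132], [-128, 111, 204]]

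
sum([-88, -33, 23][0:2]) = -121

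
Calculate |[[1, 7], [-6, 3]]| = 45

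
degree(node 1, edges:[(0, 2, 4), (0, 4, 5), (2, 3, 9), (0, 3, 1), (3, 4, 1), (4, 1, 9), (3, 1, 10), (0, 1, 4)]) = 3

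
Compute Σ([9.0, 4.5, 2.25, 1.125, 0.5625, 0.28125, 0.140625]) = 17.859375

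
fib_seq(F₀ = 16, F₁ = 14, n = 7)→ [16, 14, 30, 44, 74, 118, 192]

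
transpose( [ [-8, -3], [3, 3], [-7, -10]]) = [[-8, 3, -7], [-3, 3, -10]]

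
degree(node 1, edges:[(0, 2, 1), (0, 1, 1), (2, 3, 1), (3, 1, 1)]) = incident: (0,1), (3,1)
= 2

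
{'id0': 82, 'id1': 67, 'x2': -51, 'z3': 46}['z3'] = 46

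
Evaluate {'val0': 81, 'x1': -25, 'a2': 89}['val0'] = 81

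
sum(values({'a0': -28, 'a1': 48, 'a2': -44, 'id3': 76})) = (-28) + 48 + (-44) + 76
= 52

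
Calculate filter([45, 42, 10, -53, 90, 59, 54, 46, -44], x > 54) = keep x where x > 54: 45✗, 42✗, 10✗, -53✗, 90✓, 59✓, 54✗, 46✗, -44✗
= [90, 59]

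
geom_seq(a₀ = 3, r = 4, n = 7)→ a_0 = 3*4^0 = 3
a_1 = 3*4^1 = 12
a_2 = 3*4^2 = 48
...
= [3, 12, 48, 192, 768, 3072, 12288]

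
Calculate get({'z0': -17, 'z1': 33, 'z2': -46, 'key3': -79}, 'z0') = -17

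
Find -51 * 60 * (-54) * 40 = 6609600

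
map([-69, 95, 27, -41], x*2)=[-138, 190, 54, -82]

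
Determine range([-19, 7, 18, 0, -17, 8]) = 37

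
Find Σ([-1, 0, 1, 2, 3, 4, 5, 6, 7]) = 27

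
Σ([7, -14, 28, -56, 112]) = 7 + -14 + 28 + -56 + 112
= 77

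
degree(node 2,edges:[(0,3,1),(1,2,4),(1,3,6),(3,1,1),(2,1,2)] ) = incident: (1,2), (2,1)
= 2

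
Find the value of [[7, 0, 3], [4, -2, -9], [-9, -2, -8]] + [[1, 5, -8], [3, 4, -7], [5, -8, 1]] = [[8, 5, -5], [7, 2, -16], [-4, -10, -7]]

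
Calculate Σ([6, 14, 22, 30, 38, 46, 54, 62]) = 6 + 14 + 22 + 30 + 38 + 46 + 54 + 62
= 272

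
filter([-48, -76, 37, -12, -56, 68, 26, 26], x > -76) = keep x where x > -76: -48✓, -76✗, 37✓, -12✓, -56✓, 68✓, 26✓, 26✓
= [-48, 37, -12, -56, 68, 26, 26]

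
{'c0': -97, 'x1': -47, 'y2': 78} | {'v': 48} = {'c0': -97, 'x1': -47, 'y2': 78, 'v': 48}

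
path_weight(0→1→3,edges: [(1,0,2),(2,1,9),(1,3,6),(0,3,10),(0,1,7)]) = w(0→1)=7 + w(1→3)=6
= 13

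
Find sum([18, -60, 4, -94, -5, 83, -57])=-111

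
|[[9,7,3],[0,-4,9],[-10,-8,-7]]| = 150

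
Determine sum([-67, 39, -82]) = -110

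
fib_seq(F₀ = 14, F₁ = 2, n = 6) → [14, 2, 16, 18, 34, 52]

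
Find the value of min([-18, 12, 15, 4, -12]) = -18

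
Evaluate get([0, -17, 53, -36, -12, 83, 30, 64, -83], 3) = -36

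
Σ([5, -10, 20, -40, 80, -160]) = -105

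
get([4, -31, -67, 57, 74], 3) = 57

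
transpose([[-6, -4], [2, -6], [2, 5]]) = [[-6, 2, 2], [-4, -6, 5]]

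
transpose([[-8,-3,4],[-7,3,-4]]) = [[-8, -7], [-3, 3], [4, -4]]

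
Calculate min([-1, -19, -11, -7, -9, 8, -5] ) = -19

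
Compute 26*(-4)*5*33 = -17160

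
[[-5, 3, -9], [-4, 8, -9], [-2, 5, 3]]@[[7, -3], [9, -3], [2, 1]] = [[-26, -3], [26, -21], [37, -6]]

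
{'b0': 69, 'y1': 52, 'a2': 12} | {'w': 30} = {'b0': 69, 'y1': 52, 'a2': 12, 'w': 30}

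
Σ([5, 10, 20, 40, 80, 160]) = 5 + 10 + 20 + 40 + 80 + 160
= 315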